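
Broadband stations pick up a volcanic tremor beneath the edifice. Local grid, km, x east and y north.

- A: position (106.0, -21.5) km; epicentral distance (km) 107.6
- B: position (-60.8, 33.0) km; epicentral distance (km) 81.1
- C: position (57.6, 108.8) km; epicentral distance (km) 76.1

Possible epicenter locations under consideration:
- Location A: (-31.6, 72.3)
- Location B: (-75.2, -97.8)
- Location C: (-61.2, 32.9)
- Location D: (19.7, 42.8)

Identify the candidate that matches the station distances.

Location D

For each candidate, compare |candidate − station| to the reported distance:
Location A: residuals A 58.9, B 32.1, C 20.3 → max 58.9 km
Location B: residuals A 89.0, B 50.5, C 169.5 → max 169.5 km
Location C: residuals A 68.2, B 80.7, C 64.9 → max 80.7 km
Location D: residuals A 0.0, B 0.0, C 0.0 → max 0.0 km
Only Location D has all residuals ≈ 0.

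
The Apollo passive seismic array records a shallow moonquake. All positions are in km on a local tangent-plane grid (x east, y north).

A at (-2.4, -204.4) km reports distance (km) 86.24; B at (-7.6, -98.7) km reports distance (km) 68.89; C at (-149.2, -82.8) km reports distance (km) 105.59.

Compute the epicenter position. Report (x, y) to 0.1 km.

Circle about each station: (x + 2.4)² + (y + 204.4)² = 86.24²; (x + 7.6)² + (y + 98.7)² = 68.89²; (x + 149.2)² + (y + 82.8)² = 105.59².
Subtracting the A equation from the B and C equations removes the quadratic terms:
-10.4 x + 211.4 y = -29294.16
-293.6 x + 243.2 y = -16380.55
Solving the 2×2 system: x ≈ -61.5, y ≈ -141.6 km.
Check against A (with the unrounded x, y): √((x + 2.4)²+(y + 204.4)²) = 86.24 ≈ 86.24 km. ✓

x ≈ -61.5 km, y ≈ -141.6 km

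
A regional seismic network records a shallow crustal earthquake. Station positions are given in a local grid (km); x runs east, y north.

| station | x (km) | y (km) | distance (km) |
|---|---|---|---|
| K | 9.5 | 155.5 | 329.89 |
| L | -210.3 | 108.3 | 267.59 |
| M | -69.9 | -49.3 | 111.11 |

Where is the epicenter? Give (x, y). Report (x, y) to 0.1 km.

Circle about each station: (x − 9.5)² + (y − 155.5)² = 329.89²; (x + 210.3)² + (y − 108.3)² = 267.59²; (x + 69.9)² + (y + 49.3)² = 111.11².
Subtracting the K equation from the L and M equations removes the quadratic terms:
-439.6 x − 94.4 y = 68907.48
-158.8 x − 409.6 y = 79527.98
Solving the 2×2 system: x ≈ -125.5, y ≈ -145.5 km.

(-125.5, -145.5)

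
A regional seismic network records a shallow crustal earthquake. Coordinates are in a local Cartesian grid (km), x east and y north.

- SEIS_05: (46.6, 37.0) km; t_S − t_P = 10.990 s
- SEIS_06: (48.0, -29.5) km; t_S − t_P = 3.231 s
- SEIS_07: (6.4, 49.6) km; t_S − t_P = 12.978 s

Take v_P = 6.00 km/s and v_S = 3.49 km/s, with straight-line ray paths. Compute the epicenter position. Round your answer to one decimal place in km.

37.2 km east, -54.2 km north

Distance from S−P lag: d = Δt · v_P v_S / (v_P − v_S) = Δt · (6.00·3.49)/(6.00−3.49) ≈ 8.3426·Δt.
So d_SEIS_05 = 91.69, d_SEIS_06 = 26.96, d_SEIS_07 = 108.27 km.
Circle about each station: (x − 46.6)² + (y − 37.0)² = 91.69²; (x − 48.0)² + (y + 29.5)² = 26.96²; (x − 6.4)² + (y − 49.6)² = 108.27².
Subtracting pairs of circle equations eliminates x²+y² and gives linear equations (the radical axes):
2.8 x − 133.0 y = 7313.90
-80.4 x + 25.2 y = -4354.78
Solving the 2×2 system: x ≈ 37.2, y ≈ -54.2 km.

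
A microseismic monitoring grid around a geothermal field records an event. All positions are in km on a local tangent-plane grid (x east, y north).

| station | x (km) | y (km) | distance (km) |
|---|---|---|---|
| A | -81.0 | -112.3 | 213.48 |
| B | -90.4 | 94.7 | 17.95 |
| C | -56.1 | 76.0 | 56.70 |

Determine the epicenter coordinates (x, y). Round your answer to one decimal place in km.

Circle about each station: (x + 81.0)² + (y + 112.3)² = 213.48²; (x + 90.4)² + (y − 94.7)² = 17.95²; (x + 56.1)² + (y − 76.0)² = 56.70².
Subtracting the A equation from the B and C equations removes the quadratic terms:
-18.8 x + 414.0 y = 43219.47
49.8 x + 376.6 y = 32109.74
Solving the 2×2 system: x ≈ -107.7, y ≈ 99.5 km.

x ≈ -107.7 km, y ≈ 99.5 km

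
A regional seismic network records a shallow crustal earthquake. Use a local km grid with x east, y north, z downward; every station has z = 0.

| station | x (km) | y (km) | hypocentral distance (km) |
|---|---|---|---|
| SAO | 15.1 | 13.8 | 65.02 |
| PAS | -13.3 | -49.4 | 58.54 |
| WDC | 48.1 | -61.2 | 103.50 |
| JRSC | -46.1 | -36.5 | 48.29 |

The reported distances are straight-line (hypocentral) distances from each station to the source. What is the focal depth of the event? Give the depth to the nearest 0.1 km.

Each station gives a sphere (x−x_i)² + (y−y_i)² + z² = d_i² (stations at z=0).
Subtracting the SAO sphere from PAS and WDC: z² cancels, leaving linear equations in x and y:
-56.8 x − 126.4 y = 2999.47
66.0 x − 150.0 y = -844.05
Solving: x ≈ -33.009, y ≈ -8.897 km (keep extra digits for the depth step; rounded: -33.0, -8.9).
Then from the SAO sphere: z² = 65.02² − (x − 15.1)² − (y − 13.8)² with x = -33.009, y = -8.897, so z ≈ 37.389 ≈ 37.4 km.

37.4 km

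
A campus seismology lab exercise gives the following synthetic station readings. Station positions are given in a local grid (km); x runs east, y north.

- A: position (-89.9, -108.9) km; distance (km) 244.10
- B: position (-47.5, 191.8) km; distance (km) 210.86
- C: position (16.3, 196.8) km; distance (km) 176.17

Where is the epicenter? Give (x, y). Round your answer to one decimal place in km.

x ≈ 101.5 km, y ≈ 42.6 km

Circle about each station: (x + 89.9)² + (y + 108.9)² = 244.10²; (x + 47.5)² + (y − 191.8)² = 210.86²; (x − 16.3)² + (y − 196.8)² = 176.17².
Subtracting the A equation from the B and C equations removes the quadratic terms:
84.8 x + 601.4 y = 34225.14
212.4 x + 611.4 y = 47603.65
Solving the 2×2 system: x ≈ 101.5, y ≈ 42.6 km.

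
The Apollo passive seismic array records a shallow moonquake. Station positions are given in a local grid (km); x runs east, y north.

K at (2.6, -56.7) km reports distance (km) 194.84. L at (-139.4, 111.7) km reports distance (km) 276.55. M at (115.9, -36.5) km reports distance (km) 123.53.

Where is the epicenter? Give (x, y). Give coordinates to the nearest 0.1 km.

x ≈ 135.9 km, y ≈ 85.4 km

Circle about each station: (x − 2.6)² + (y + 56.7)² = 194.84²; (x + 139.4)² + (y − 111.7)² = 276.55²; (x − 115.9)² + (y + 36.5)² = 123.53².
Subtracting the K equation from the L and M equations removes the quadratic terms:
-284.0 x + 336.8 y = -9829.68
226.6 x + 40.4 y = 34246.37
Solving the 2×2 system: x ≈ 135.9, y ≈ 85.4 km.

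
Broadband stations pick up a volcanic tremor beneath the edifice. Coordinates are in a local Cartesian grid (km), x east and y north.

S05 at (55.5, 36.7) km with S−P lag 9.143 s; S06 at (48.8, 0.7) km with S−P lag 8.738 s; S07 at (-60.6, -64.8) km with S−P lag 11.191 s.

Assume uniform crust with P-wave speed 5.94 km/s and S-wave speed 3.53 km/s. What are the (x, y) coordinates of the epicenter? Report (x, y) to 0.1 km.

Distance from S−P lag: d = Δt · v_P v_S / (v_P − v_S) = Δt · (5.94·3.53)/(5.94−3.53) ≈ 8.7005·Δt.
So d_S05 = 79.55, d_S06 = 76.02, d_S07 = 97.37 km.
Circle about each station: (x − 55.5)² + (y − 36.7)² = 79.55²; (x − 48.8)² + (y − 0.7)² = 76.02²; (x + 60.6)² + (y + 64.8)² = 97.37².
Subtracting the S05 equation from the S06 and S07 equations removes the quadratic terms:
-13.4 x − 72.0 y = -1496.05
-232.2 x − 203.0 y = 291.55
Solving the 2×2 system: x ≈ -23.2, y ≈ 25.1 km.

x ≈ -23.2 km, y ≈ 25.1 km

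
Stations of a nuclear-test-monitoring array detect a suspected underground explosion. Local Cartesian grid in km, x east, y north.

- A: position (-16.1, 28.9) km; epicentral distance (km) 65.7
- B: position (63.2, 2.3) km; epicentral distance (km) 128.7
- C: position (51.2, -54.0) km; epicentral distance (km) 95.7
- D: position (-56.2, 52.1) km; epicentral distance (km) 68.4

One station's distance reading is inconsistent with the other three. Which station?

Solve using three stations at a time. Using A, B, D (subtract circle equations pairwise → linear system) gives (x, y) ≈ (-64.2, -15.8).
Distances from that point to each station vs reported:
  A: calculated 65.6 vs reported 65.7 → residual 0.1 km
  B: calculated 128.7 vs reported 128.7 → residual 0.0 km
  C: calculated 121.6 vs reported 95.7 → residual 25.9 km
  D: calculated 68.4 vs reported 68.4 → residual 0.0 km
A, B, D are mutually consistent (residuals ≈ 0); C is off by 25.9 km.

C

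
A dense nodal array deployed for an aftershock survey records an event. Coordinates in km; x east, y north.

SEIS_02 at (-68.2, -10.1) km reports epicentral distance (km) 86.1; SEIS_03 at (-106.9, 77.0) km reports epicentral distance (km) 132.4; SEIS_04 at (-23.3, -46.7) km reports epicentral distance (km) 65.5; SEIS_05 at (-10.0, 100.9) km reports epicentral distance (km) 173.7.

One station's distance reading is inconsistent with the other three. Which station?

Solve using three stations at a time. Using SEIS_03, SEIS_04, SEIS_05 (subtract circle equations pairwise → linear system) gives (x, y) ≈ (-88.4, -54.1).
Distances from that point to each station vs reported:
  SEIS_02: calculated 48.4 vs reported 86.1 → residual 37.7 km
  SEIS_03: calculated 132.4 vs reported 132.4 → residual 0.0 km
  SEIS_04: calculated 65.5 vs reported 65.5 → residual 0.0 km
  SEIS_05: calculated 173.7 vs reported 173.7 → residual 0.0 km
SEIS_03, SEIS_04, SEIS_05 are mutually consistent (residuals ≈ 0); SEIS_02 is off by 37.7 km.

SEIS_02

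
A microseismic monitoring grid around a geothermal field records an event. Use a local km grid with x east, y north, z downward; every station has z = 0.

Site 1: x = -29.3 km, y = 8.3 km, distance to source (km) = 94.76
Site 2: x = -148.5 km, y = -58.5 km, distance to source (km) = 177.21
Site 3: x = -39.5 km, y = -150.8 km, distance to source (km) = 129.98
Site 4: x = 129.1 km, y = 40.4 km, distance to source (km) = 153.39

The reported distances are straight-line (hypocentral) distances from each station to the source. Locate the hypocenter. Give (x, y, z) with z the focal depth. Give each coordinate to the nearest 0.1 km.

x ≈ 19.0 km, y ≈ -49.8 km, depth ≈ 57.2 km

Each station gives a sphere (x−x_i)² + (y−y_i)² + z² = d_i² (stations at z=0).
Subtracting the Site 1 sphere from Site 2 and Site 3: z² cancels, leaving linear equations in x and y:
-238.4 x − 133.6 y = 2123.19
-20.4 x − 318.2 y = 15458.17
Solving: x ≈ 19.001, y ≈ -49.798 km (keep extra digits for the depth step; rounded: 19.0, -49.8).
Then from the Site 1 sphere: z² = 94.76² − (x + 29.3)² − (y − 8.3)² with x = 19.001, y = -49.798, so z ≈ 57.193 ≈ 57.2 km.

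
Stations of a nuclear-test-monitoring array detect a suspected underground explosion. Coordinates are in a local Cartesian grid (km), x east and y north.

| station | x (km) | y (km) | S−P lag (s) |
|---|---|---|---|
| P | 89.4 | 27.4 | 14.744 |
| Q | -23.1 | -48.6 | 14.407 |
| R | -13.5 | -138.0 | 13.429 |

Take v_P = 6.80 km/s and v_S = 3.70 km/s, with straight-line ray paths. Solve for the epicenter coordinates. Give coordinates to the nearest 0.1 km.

Distance from S−P lag: d = Δt · v_P v_S / (v_P − v_S) = Δt · (6.80·3.70)/(6.80−3.70) ≈ 8.1161·Δt.
So d_P = 119.66, d_Q = 116.93, d_R = 108.99 km.
Circle about each station: (x − 89.4)² + (y − 27.4)² = 119.66²; (x + 23.1)² + (y + 48.6)² = 116.93²; (x + 13.5)² + (y + 138.0)² = 108.99².
Subtracting the P equation from the Q and R equations removes the quadratic terms:
-225.0 x − 152.0 y = -5201.66
-205.8 x − 330.8 y = 12922.83
Solving the 2×2 system: x ≈ 85.4, y ≈ -92.2 km.

x ≈ 85.4 km, y ≈ -92.2 km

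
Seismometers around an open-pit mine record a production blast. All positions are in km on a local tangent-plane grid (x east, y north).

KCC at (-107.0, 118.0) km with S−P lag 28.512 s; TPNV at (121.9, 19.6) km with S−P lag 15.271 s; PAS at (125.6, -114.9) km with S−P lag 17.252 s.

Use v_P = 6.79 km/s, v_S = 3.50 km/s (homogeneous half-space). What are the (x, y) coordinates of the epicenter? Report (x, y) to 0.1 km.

Distance from S−P lag: d = Δt · v_P v_S / (v_P − v_S) = Δt · (6.79·3.50)/(6.79−3.50) ≈ 7.2234·Δt.
So d_KCC = 205.95, d_TPNV = 110.31, d_PAS = 124.62 km.
Circle about each station: (x + 107.0)² + (y − 118.0)² = 205.95²; (x − 121.9)² + (y − 19.6)² = 110.31²; (x − 125.6)² + (y + 114.9)² = 124.62².
Subtracting the KCC equation from the TPNV and PAS equations removes the quadratic terms:
457.8 x − 196.8 y = 20117.88
465.2 x − 465.8 y = 30489.63
Solving the 2×2 system: x ≈ 27.7, y ≈ -37.8 km.

(27.7, -37.8)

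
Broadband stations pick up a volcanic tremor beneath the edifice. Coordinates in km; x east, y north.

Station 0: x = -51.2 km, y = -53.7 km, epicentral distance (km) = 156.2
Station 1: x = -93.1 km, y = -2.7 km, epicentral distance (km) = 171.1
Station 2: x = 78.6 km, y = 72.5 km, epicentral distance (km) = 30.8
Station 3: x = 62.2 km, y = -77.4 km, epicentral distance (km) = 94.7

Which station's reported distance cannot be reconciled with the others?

Station 3

Solve using three stations at a time. Using Station 0, Station 1, Station 2 (subtract circle equations pairwise → linear system) gives (x, y) ≈ (72.0, 42.4).
Distances from that point to each station vs reported:
  Station 0: calculated 156.2 vs reported 156.2 → residual 0.0 km
  Station 1: calculated 171.1 vs reported 171.1 → residual 0.0 km
  Station 2: calculated 30.8 vs reported 30.8 → residual 0.0 km
  Station 3: calculated 120.2 vs reported 94.7 → residual 25.5 km
Station 0, Station 1, Station 2 are mutually consistent (residuals ≈ 0); Station 3 is off by 25.5 km.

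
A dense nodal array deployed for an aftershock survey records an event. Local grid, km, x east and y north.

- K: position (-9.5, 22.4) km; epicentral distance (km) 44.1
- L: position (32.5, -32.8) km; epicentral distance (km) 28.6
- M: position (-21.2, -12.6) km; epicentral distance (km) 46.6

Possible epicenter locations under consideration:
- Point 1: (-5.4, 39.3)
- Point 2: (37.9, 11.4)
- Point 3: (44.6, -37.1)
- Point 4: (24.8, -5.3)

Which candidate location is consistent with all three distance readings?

Point 4

For each candidate, compare |candidate − station| to the reported distance:
Point 1: residuals K 26.7, L 52.9, M 7.7 → max 52.9 km
Point 2: residuals K 4.6, L 15.9, M 17.2 → max 17.2 km
Point 3: residuals K 36.3, L 15.8, M 23.6 → max 36.3 km
Point 4: residuals K 0.0, L 0.0, M 0.0 → max 0.0 km
Only Point 4 has all residuals ≈ 0.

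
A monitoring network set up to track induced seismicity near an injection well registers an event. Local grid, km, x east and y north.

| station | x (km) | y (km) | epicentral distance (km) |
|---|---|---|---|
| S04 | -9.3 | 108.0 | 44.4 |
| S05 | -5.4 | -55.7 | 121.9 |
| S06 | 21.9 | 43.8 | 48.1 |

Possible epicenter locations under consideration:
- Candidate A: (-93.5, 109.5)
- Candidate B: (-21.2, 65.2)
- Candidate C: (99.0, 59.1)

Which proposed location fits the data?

For each candidate, compare |candidate − station| to the reported distance:
Candidate A: residuals S04 39.8, S05 65.3, S06 84.7 → max 84.7 km
Candidate B: residuals S04 0.0, S05 0.0, S06 0.0 → max 0.0 km
Candidate C: residuals S04 74.4, S05 33.3, S06 30.5 → max 74.4 km
Only Candidate B has all residuals ≈ 0.

Candidate B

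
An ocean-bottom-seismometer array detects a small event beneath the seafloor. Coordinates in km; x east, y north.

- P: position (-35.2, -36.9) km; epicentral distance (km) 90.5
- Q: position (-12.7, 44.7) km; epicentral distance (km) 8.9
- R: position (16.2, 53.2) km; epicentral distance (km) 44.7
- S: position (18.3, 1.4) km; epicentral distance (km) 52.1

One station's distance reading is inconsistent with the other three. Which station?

Solve using three stations at a time. Using P, Q, S (subtract circle equations pairwise → linear system) gives (x, y) ≈ (-4.5, 48.2).
Distances from that point to each station vs reported:
  P: calculated 90.5 vs reported 90.5 → residual 0.0 km
  Q: calculated 8.9 vs reported 8.9 → residual 0.0 km
  R: calculated 21.3 vs reported 44.7 → residual 23.4 km
  S: calculated 52.1 vs reported 52.1 → residual 0.0 km
P, Q, S are mutually consistent (residuals ≈ 0); R is off by 23.4 km.

R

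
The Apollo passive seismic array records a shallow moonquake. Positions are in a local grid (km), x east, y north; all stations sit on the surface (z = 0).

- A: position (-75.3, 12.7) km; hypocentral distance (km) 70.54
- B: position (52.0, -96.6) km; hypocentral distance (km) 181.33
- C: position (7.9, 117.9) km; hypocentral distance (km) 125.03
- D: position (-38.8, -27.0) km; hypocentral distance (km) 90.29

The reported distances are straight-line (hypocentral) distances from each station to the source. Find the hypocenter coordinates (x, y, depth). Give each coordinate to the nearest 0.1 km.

Each station gives a sphere (x−x_i)² + (y−y_i)² + z² = d_i² (stations at z=0).
Subtracting the A sphere from B and C: z² cancels, leaving linear equations in x and y:
254.6 x − 218.6 y = -21700.50
166.4 x + 210.4 y = -2525.17
Solving: x ≈ -56.900, y ≈ 32.999 km (keep extra digits for the depth step; rounded: -56.9, 33.0).
Then from the A sphere: z² = 70.54² − (x + 75.3)² − (y − 12.7)² with x = -56.900, y = 32.999, so z ≈ 65.002 ≈ 65.0 km.

x ≈ -56.9 km, y ≈ 33.0 km, depth ≈ 65.0 km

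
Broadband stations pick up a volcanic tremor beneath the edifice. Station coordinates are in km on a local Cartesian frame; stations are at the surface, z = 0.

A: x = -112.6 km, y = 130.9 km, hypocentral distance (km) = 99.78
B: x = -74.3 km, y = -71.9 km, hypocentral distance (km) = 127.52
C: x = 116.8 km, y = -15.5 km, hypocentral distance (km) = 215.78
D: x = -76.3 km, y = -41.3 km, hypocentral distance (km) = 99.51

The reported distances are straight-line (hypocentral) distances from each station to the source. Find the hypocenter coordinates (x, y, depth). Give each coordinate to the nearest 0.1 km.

Each station gives a sphere (x−x_i)² + (y−y_i)² + z² = d_i² (stations at z=0).
Subtracting the A sphere from B and C: z² cancels, leaving linear equations in x and y:
76.6 x − 405.6 y = -25428.77
458.8 x − 292.8 y = -52536.04
Solving: x ≈ -84.706, y ≈ 46.697 km (keep extra digits for the depth step; rounded: -84.7, 46.7).
Then from the A sphere: z² = 99.78² − (x + 112.6)² − (y − 130.9)² with x = -84.706, y = 46.697, so z ≈ 45.693 ≈ 45.7 km.

x ≈ -84.7 km, y ≈ 46.7 km, depth ≈ 45.7 km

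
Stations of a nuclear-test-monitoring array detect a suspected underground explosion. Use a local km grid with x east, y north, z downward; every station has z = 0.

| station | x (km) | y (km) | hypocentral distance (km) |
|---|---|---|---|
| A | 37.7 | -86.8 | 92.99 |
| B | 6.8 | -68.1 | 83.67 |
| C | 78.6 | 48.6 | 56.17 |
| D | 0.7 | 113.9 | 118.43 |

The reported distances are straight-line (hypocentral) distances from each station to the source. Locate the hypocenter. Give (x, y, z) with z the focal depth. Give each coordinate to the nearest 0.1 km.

Each station gives a sphere (x−x_i)² + (y−y_i)² + z² = d_i² (stations at z=0).
Subtracting the A sphere from B and C: z² cancels, leaving linear equations in x and y:
-61.8 x + 37.4 y = -2625.21
81.8 x + 270.8 y = 5076.46
Solving: x ≈ 45.505, y ≈ 5.000 km (keep extra digits for the depth step; rounded: 45.5, 5.0).
Then from the A sphere: z² = 92.99² − (x − 37.7)² − (y + 86.8)² with x = 45.505, y = 5.000, so z ≈ 12.609 ≈ 12.6 km.

x ≈ 45.5 km, y ≈ 5.0 km, depth ≈ 12.6 km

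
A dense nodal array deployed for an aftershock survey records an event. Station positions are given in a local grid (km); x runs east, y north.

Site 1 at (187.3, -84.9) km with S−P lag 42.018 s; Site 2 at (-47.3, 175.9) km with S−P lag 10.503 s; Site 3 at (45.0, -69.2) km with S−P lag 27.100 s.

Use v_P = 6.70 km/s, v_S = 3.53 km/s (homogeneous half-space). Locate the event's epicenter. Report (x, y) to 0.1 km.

Distance from S−P lag: d = Δt · v_P v_S / (v_P − v_S) = Δt · (6.70·3.53)/(6.70−3.53) ≈ 7.4609·Δt.
So d_Site 1 = 313.49, d_Site 2 = 78.36, d_Site 3 = 202.19 km.
Circle about each station: (x − 187.3)² + (y + 84.9)² = 313.49²; (x + 47.3)² + (y − 175.9)² = 78.36²; (x − 45.0)² + (y + 69.2)² = 202.19².
Subtracting pairs of circle equations eliminates x²+y² and gives linear equations (the radical axes):
-469.2 x + 521.6 y = 83024.49
-284.6 x + 31.4 y = 21919.52
Solving the 2×2 system: x ≈ -66.0, y ≈ 99.8 km.

x ≈ -66.0 km, y ≈ 99.8 km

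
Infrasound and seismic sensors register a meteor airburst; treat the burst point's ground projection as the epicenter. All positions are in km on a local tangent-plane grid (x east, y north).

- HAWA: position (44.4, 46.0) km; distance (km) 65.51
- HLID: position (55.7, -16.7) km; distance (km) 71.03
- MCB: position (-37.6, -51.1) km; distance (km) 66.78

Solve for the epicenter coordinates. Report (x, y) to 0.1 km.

-10.2 km east, 9.8 km north

Circle about each station: (x − 44.4)² + (y − 46.0)² = 65.51²; (x − 55.7)² + (y + 16.7)² = 71.03²; (x + 37.6)² + (y + 51.1)² = 66.78².
Subtracting pairs of circle equations eliminates x²+y² and gives linear equations (the radical axes):
22.6 x − 125.4 y = -1459.68
-164.0 x − 194.2 y = -230.40
Solving the 2×2 system: x ≈ -10.2, y ≈ 9.8 km.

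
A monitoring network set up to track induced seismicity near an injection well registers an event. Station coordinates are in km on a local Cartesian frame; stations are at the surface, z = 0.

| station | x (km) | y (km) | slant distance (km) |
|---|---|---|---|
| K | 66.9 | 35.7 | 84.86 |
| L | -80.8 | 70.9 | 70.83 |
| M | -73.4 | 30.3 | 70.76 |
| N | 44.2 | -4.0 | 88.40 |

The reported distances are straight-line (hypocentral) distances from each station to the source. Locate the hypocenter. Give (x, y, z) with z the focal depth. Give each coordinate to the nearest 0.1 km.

Each station gives a sphere (x−x_i)² + (y−y_i)² + z² = d_i² (stations at z=0).
Subtracting the K sphere from L and M: z² cancels, leaving linear equations in x and y:
-295.4 x + 70.4 y = 7989.68
-280.6 x − 10.8 y = 2749.79
Solving: x ≈ -12.198, y ≈ 62.307 km (keep extra digits for the depth step; rounded: -12.2, 62.3).
Then from the K sphere: z² = 84.86² − (x − 66.9)² − (y − 35.7)² with x = -12.198, y = 62.307, so z ≈ 15.388 ≈ 15.4 km.

x ≈ -12.2 km, y ≈ 62.3 km, depth ≈ 15.4 km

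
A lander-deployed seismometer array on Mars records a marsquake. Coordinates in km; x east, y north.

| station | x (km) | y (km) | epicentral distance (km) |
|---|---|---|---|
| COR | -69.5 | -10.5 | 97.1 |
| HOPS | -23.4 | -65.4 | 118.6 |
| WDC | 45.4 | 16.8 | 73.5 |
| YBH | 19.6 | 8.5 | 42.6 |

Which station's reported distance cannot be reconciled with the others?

WDC

Solve using three stations at a time. Using COR, HOPS, YBH (subtract circle equations pairwise → linear system) gives (x, y) ≈ (7.1, 49.2).
Distances from that point to each station vs reported:
  COR: calculated 97.1 vs reported 97.1 → residual 0.0 km
  HOPS: calculated 118.6 vs reported 118.6 → residual 0.0 km
  WDC: calculated 50.2 vs reported 73.5 → residual 23.3 km
  YBH: calculated 42.6 vs reported 42.6 → residual 0.0 km
COR, HOPS, YBH are mutually consistent (residuals ≈ 0); WDC is off by 23.3 km.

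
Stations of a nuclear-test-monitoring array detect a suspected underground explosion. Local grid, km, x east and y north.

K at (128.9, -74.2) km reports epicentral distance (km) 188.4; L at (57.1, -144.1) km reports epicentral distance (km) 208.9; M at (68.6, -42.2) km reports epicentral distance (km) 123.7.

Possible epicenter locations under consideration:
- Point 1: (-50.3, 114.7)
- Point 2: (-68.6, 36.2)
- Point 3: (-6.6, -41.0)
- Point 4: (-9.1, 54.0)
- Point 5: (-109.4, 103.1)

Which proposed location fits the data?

Point 4

For each candidate, compare |candidate − station| to the reported distance:
Point 1: residuals K 72.0, L 71.3, M 73.2 → max 73.2 km
Point 2: residuals K 37.9, L 10.9, M 34.3 → max 37.9 km
Point 3: residuals K 48.9, L 87.7, M 48.5 → max 87.7 km
Point 4: residuals K 0.0, L 0.0, M 0.0 → max 0.0 km
Point 5: residuals K 108.6, L 89.1, M 106.1 → max 108.6 km
Only Point 4 has all residuals ≈ 0.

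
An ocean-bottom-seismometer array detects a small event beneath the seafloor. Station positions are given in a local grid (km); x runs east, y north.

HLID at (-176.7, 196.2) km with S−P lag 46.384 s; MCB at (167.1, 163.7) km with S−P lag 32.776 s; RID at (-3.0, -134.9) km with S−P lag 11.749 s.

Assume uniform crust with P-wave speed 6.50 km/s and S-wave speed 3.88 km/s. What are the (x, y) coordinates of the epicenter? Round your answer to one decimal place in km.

x ≈ 109.5 km, y ≈ -146.5 km

Distance from S−P lag: d = Δt · v_P v_S / (v_P − v_S) = Δt · (6.50·3.88)/(6.50−3.88) ≈ 9.6260·Δt.
So d_HLID = 446.49, d_MCB = 315.50, d_RID = 113.10 km.
Circle about each station: (x + 176.7)² + (y − 196.2)² = 446.49²; (x − 167.1)² + (y − 163.7)² = 315.50²; (x + 3.0)² + (y + 134.9)² = 113.10².
Subtracting the HLID equation from the MCB and RID equations removes the quadratic terms:
687.6 x − 65.0 y = 84815.84
347.4 x − 662.2 y = 135051.39
Solving the 2×2 system: x ≈ 109.5, y ≈ -146.5 km.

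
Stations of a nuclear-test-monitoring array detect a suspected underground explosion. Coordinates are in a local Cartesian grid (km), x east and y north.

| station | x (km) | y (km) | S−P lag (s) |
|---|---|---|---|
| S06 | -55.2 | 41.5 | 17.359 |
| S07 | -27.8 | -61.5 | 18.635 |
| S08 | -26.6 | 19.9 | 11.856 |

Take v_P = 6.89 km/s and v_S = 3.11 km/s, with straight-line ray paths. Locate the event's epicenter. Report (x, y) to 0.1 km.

x ≈ 40.6 km, y ≈ 19.0 km

Distance from S−P lag: d = Δt · v_P v_S / (v_P − v_S) = Δt · (6.89·3.11)/(6.89−3.11) ≈ 5.6688·Δt.
So d_S06 = 98.40, d_S07 = 105.64, d_S08 = 67.21 km.
Circle about each station: (x + 55.2)² + (y − 41.5)² = 98.40²; (x + 27.8)² + (y + 61.5)² = 105.64²; (x + 26.6)² + (y − 19.9)² = 67.21².
Subtracting the S06 equation from the S07 and S08 equations removes the quadratic terms:
54.8 x − 206.0 y = -1691.45
57.2 x − 43.2 y = 1499.66
Solving the 2×2 system: x ≈ 40.6, y ≈ 19.0 km.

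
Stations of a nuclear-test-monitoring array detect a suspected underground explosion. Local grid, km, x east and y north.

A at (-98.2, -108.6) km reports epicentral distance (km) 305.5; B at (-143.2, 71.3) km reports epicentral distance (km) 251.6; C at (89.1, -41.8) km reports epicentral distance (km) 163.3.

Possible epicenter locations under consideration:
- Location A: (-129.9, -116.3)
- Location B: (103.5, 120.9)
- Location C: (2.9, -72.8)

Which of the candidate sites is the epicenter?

Location B

For each candidate, compare |candidate − station| to the reported distance:
Location A: residuals A 272.9, B 63.5, C 68.0 → max 272.9 km
Location B: residuals A 0.0, B 0.0, C 0.0 → max 0.0 km
Location C: residuals A 198.2, B 46.4, C 71.7 → max 198.2 km
Only Location B has all residuals ≈ 0.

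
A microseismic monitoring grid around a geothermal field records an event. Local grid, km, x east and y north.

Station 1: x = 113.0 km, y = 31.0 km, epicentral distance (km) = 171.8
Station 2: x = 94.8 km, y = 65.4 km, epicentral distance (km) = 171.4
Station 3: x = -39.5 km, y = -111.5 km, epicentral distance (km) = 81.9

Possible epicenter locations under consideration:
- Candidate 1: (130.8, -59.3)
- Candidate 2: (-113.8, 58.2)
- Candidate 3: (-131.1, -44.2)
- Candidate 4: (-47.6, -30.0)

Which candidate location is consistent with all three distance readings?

Candidate 4

For each candidate, compare |candidate − station| to the reported distance:
Candidate 1: residuals Station 1 79.8, Station 2 41.6, Station 3 96.2 → max 96.2 km
Candidate 2: residuals Station 1 56.6, Station 2 37.3, Station 3 103.4 → max 103.4 km
Candidate 3: residuals Station 1 83.6, Station 2 79.7, Station 3 31.8 → max 83.6 km
Candidate 4: residuals Station 1 0.0, Station 2 0.0, Station 3 0.0 → max 0.0 km
Only Candidate 4 has all residuals ≈ 0.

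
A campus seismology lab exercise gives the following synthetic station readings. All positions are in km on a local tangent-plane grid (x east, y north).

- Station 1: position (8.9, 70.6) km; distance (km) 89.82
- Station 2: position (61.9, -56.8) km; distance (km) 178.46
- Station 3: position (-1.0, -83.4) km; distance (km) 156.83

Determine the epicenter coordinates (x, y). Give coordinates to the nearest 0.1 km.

x ≈ -79.1 km, y ≈ 52.6 km

Circle about each station: (x − 8.9)² + (y − 70.6)² = 89.82²; (x − 61.9)² + (y + 56.8)² = 178.46²; (x + 1.0)² + (y + 83.4)² = 156.83².
Subtracting pairs of circle equations eliminates x²+y² and gives linear equations (the radical axes):
106.0 x − 254.8 y = -21786.06
-19.8 x − 308.0 y = -14635.03
Solving the 2×2 system: x ≈ -79.1, y ≈ 52.6 km.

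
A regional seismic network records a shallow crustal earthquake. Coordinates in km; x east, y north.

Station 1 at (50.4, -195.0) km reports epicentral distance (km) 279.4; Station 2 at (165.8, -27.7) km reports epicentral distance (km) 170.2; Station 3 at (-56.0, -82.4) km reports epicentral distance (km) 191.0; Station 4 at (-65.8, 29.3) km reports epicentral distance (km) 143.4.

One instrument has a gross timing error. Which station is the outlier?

Station 4

Solve using three stations at a time. Using Station 1, Station 2, Station 3 (subtract circle equations pairwise → linear system) gives (x, y) ≈ (37.5, 84.1).
Distances from that point to each station vs reported:
  Station 1: calculated 279.4 vs reported 279.4 → residual 0.0 km
  Station 2: calculated 170.1 vs reported 170.2 → residual 0.1 km
  Station 3: calculated 190.9 vs reported 191.0 → residual 0.1 km
  Station 4: calculated 116.9 vs reported 143.4 → residual 26.5 km
Station 1, Station 2, Station 3 are mutually consistent (residuals ≈ 0); Station 4 is off by 26.5 km.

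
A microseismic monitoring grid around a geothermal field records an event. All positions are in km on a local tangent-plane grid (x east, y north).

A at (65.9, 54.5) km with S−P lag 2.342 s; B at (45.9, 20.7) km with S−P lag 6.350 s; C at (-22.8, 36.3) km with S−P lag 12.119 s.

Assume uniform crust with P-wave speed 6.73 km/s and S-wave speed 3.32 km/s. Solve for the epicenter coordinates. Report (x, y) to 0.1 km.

52.4 km east, 61.8 km north

Distance from S−P lag: d = Δt · v_P v_S / (v_P − v_S) = Δt · (6.73·3.32)/(6.73−3.32) ≈ 6.5524·Δt.
So d_A = 15.35, d_B = 41.61, d_C = 79.41 km.
Circle about each station: (x − 65.9)² + (y − 54.5)² = 15.35²; (x − 45.9)² + (y − 20.7)² = 41.61²; (x + 22.8)² + (y − 36.3)² = 79.41².
Subtracting the A equation from the B and C equations removes the quadratic terms:
-40.0 x − 67.6 y = -6273.53
-177.4 x − 36.4 y = -11545.86
Solving the 2×2 system: x ≈ 52.4, y ≈ 61.8 km.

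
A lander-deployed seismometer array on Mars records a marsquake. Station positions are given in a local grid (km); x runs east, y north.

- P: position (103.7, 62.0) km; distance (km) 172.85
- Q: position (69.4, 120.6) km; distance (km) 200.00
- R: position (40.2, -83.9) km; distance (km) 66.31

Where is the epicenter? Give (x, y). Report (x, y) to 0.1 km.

Circle about each station: (x − 103.7)² + (y − 62.0)² = 172.85²; (x − 69.4)² + (y − 120.6)² = 200.00²; (x − 40.2)² + (y + 83.9)² = 66.31².
Subtracting pairs of circle equations eliminates x²+y² and gives linear equations (the radical axes):
-68.6 x + 117.2 y = -5359.85
-127.0 x − 291.8 y = 19537.67
Solving the 2×2 system: x ≈ -20.8, y ≈ -57.9 km.

x ≈ -20.8 km, y ≈ -57.9 km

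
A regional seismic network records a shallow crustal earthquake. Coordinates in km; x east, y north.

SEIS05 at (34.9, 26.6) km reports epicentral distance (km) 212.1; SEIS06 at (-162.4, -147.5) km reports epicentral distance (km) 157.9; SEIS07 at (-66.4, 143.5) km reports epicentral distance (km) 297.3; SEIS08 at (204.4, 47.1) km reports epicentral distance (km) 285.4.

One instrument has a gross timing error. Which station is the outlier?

SEIS05

Solve using three stations at a time. Using SEIS06, SEIS07, SEIS08 (subtract circle equations pairwise → linear system) gives (x, y) ≈ (-4.5, -147.3).
Distances from that point to each station vs reported:
  SEIS05: calculated 178.3 vs reported 212.1 → residual 33.8 km
  SEIS06: calculated 157.9 vs reported 157.9 → residual 0.0 km
  SEIS07: calculated 297.3 vs reported 297.3 → residual 0.0 km
  SEIS08: calculated 285.4 vs reported 285.4 → residual 0.0 km
SEIS06, SEIS07, SEIS08 are mutually consistent (residuals ≈ 0); SEIS05 is off by 33.8 km.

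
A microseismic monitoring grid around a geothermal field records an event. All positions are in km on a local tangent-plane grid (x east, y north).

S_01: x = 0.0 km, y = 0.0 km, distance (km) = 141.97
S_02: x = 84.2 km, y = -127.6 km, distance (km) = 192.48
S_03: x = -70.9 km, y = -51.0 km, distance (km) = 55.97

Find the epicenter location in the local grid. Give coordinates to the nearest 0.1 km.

-105.5 km east, -95.0 km north

Circle about each station: x² + y² = 141.97²; (x − 84.2)² + (y + 127.6)² = 192.48²; (x + 70.9)² + (y + 51.0)² = 55.97².
Subtracting the S_01 equation from the S_02 and S_03 equations removes the quadratic terms:
168.4 x − 255.2 y = 6478.33
-141.8 x − 102.0 y = 24650.65
Solving the 2×2 system: x ≈ -105.5, y ≈ -95.0 km.
Check against S_01 (with the unrounded x, y): √(x²+y²) = 141.97 ≈ 141.97 km. ✓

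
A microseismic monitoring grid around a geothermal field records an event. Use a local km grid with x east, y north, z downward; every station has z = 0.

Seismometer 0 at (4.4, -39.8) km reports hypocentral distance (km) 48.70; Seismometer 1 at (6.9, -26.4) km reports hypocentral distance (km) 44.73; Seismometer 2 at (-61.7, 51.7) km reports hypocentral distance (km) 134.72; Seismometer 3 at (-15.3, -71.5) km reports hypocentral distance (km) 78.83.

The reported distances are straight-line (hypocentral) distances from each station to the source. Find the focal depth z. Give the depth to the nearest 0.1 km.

z ≈ 22.6 km

Each station gives a sphere (x−x_i)² + (y−y_i)² + z² = d_i² (stations at z=0).
Subtracting the Seismometer 0 sphere from Seismometer 1 and Seismometer 2: z² cancels, leaving linear equations in x and y:
5.0 x + 26.8 y = -487.91
-132.2 x + 183.0 y = -10901.41
Solving: x ≈ 45.507, y ≈ -26.696 km (keep extra digits for the depth step; rounded: 45.5, -26.7).
Then from the Seismometer 0 sphere: z² = 48.70² − (x − 4.4)² − (y + 39.8)² with x = 45.507, y = -26.696, so z ≈ 22.587 ≈ 22.6 km.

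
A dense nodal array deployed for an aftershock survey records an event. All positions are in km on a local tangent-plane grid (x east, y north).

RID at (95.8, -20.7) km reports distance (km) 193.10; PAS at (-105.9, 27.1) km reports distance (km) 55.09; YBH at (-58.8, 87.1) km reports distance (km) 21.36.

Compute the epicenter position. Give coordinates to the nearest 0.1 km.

Circle about each station: (x − 95.8)² + (y + 20.7)² = 193.10²; (x + 105.9)² + (y − 27.1)² = 55.09²; (x + 58.8)² + (y − 87.1)² = 21.36².
Subtracting pairs of circle equations eliminates x²+y² and gives linear equations (the radical axes):
-403.4 x + 95.6 y = 36595.79
-309.2 x + 215.6 y = 38269.08
Solving the 2×2 system: x ≈ -73.7, y ≈ 71.8 km.

x ≈ -73.7 km, y ≈ 71.8 km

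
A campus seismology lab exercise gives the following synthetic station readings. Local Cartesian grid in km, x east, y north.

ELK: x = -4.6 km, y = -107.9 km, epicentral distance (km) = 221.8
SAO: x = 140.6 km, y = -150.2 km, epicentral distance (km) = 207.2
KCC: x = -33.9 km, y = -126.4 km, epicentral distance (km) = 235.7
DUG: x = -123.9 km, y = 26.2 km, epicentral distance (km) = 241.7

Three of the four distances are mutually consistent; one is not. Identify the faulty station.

Solve using three stations at a time. Using SAO, KCC, DUG (subtract circle equations pairwise → linear system) gives (x, y) ≈ (115.9, 55.4).
Distances from that point to each station vs reported:
  ELK: calculated 203.0 vs reported 221.8 → residual 18.8 km
  SAO: calculated 207.1 vs reported 207.2 → residual 0.1 km
  KCC: calculated 235.6 vs reported 235.7 → residual 0.1 km
  DUG: calculated 241.6 vs reported 241.7 → residual 0.1 km
SAO, KCC, DUG are mutually consistent (residuals ≈ 0); ELK is off by 18.8 km.

ELK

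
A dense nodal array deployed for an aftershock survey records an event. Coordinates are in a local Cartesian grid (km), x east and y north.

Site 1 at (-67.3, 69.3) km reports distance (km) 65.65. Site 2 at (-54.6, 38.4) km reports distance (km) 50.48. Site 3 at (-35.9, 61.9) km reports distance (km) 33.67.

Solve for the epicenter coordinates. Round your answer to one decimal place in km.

Circle about each station: (x + 67.3)² + (y − 69.3)² = 65.65²; (x + 54.6)² + (y − 38.4)² = 50.48²; (x + 35.9)² + (y − 61.9)² = 33.67².
Subtracting the Site 1 equation from the Site 2 and Site 3 equations removes the quadratic terms:
25.4 x − 61.8 y = -3114.37
62.8 x − 14.8 y = -1035.11
Solving the 2×2 system: x ≈ -5.1, y ≈ 48.3 km.
Check against Site 1 (with the unrounded x, y): √((x + 67.3)²+(y − 69.3)²) = 65.65 ≈ 65.65 km. ✓

-5.1 km east, 48.3 km north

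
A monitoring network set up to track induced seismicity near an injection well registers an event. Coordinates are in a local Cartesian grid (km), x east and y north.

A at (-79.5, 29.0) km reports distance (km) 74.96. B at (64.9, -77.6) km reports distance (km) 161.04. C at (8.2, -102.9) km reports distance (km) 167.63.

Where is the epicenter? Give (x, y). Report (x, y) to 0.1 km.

Circle about each station: (x + 79.5)² + (y − 29.0)² = 74.96²; (x − 64.9)² + (y + 77.6)² = 161.04²; (x − 8.2)² + (y + 102.9)² = 167.63².
Subtracting pairs of circle equations eliminates x²+y² and gives linear equations (the radical axes):
288.8 x − 213.2 y = -17242.36
175.4 x − 263.8 y = -18986.42
Solving the 2×2 system: x ≈ -12.9, y ≈ 63.4 km.

-12.9 km east, 63.4 km north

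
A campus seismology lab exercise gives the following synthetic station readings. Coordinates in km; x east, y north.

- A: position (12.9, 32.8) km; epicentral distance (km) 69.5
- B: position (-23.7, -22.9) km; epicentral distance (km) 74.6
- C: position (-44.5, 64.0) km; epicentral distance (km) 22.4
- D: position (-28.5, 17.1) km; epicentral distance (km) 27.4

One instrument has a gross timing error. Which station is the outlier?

Solve using three stations at a time. Using A, B, C (subtract circle equations pairwise → linear system) gives (x, y) ≈ (-55.6, 44.5).
Distances from that point to each station vs reported:
  A: calculated 69.5 vs reported 69.5 → residual 0.0 km
  B: calculated 74.6 vs reported 74.6 → residual 0.0 km
  C: calculated 22.4 vs reported 22.4 → residual 0.0 km
  D: calculated 38.6 vs reported 27.4 → residual 11.2 km
A, B, C are mutually consistent (residuals ≈ 0); D is off by 11.2 km.

D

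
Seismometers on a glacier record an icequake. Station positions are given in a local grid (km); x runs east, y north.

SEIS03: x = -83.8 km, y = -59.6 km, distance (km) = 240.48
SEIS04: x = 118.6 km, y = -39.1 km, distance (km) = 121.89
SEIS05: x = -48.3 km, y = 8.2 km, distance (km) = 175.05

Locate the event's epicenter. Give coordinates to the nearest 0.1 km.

110.2 km east, 82.5 km north

Circle about each station: (x + 83.8)² + (y + 59.6)² = 240.48²; (x − 118.6)² + (y + 39.1)² = 121.89²; (x + 48.3)² + (y − 8.2)² = 175.05².
Subtracting pairs of circle equations eliminates x²+y² and gives linear equations (the radical axes):
404.8 x + 41.0 y = 47993.63
71.0 x + 135.6 y = 19013.66
Solving the 2×2 system: x ≈ 110.2, y ≈ 82.5 km.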